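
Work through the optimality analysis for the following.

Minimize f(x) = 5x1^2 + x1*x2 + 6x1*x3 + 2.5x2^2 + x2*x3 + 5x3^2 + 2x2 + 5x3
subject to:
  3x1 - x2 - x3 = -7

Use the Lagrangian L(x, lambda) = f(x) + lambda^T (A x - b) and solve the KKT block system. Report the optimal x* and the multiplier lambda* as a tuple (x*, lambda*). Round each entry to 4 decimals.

Form the Lagrangian:
  L(x, lambda) = (1/2) x^T Q x + c^T x + lambda^T (A x - b)
Stationarity (grad_x L = 0): Q x + c + A^T lambda = 0.
Primal feasibility: A x = b.

This gives the KKT block system:
  [ Q   A^T ] [ x     ]   [-c ]
  [ A    0  ] [ lambda ] = [ b ]

Solving the linear system:
  x*      = (-1.8266, 0.5806, 0.9395)
  lambda* = (4.0161)
  f(x*)   = 16.9859

x* = (-1.8266, 0.5806, 0.9395), lambda* = (4.0161)


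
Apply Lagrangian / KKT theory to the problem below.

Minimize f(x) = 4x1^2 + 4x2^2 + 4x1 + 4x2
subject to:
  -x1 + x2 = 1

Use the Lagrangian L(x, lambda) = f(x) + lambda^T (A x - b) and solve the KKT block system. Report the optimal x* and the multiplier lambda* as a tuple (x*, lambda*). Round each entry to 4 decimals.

Form the Lagrangian:
  L(x, lambda) = (1/2) x^T Q x + c^T x + lambda^T (A x - b)
Stationarity (grad_x L = 0): Q x + c + A^T lambda = 0.
Primal feasibility: A x = b.

This gives the KKT block system:
  [ Q   A^T ] [ x     ]   [-c ]
  [ A    0  ] [ lambda ] = [ b ]

Solving the linear system:
  x*      = (-1, 0)
  lambda* = (-4)
  f(x*)   = 0

x* = (-1, 0), lambda* = (-4)


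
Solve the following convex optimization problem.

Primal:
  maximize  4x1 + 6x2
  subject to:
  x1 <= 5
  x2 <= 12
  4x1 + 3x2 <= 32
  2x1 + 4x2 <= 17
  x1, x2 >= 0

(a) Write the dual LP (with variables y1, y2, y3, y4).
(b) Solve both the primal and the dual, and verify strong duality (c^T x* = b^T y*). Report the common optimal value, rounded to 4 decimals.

The standard primal-dual pair for 'max c^T x s.t. A x <= b, x >= 0' is:
  Dual:  min b^T y  s.t.  A^T y >= c,  y >= 0.

So the dual LP is:
  minimize  5y1 + 12y2 + 32y3 + 17y4
  subject to:
    y1 + 4y3 + 2y4 >= 4
    y2 + 3y3 + 4y4 >= 6
    y1, y2, y3, y4 >= 0

Solving the primal: x* = (5, 1.75).
  primal value c^T x* = 30.5.
Solving the dual: y* = (1, 0, 0, 1.5).
  dual value b^T y* = 30.5.
Strong duality: c^T x* = b^T y*. Confirmed.

30.5


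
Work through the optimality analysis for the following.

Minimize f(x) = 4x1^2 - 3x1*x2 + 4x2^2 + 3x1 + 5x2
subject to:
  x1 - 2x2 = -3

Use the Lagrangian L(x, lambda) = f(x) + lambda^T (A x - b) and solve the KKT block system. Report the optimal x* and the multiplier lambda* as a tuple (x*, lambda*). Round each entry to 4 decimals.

Form the Lagrangian:
  L(x, lambda) = (1/2) x^T Q x + c^T x + lambda^T (A x - b)
Stationarity (grad_x L = 0): Q x + c + A^T lambda = 0.
Primal feasibility: A x = b.

This gives the KKT block system:
  [ Q   A^T ] [ x     ]   [-c ]
  [ A    0  ] [ lambda ] = [ b ]

Solving the linear system:
  x*      = (-1, 1)
  lambda* = (8)
  f(x*)   = 13

x* = (-1, 1), lambda* = (8)


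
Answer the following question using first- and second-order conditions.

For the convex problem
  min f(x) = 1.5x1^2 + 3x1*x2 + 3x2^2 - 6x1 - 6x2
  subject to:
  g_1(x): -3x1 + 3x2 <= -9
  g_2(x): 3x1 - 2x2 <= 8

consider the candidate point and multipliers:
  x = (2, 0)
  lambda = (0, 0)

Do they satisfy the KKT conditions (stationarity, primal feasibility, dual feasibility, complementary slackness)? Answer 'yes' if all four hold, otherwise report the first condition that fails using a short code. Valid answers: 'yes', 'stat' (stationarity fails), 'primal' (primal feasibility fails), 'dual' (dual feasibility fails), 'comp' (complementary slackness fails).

Gradient of f: grad f(x) = Q x + c = (0, 0)
Constraint values g_i(x) = a_i^T x - b_i:
  g_1((2, 0)) = 3
  g_2((2, 0)) = -2
Stationarity residual: grad f(x) + sum_i lambda_i a_i = (0, 0)
  -> stationarity OK
Primal feasibility (all g_i <= 0): FAILS
Dual feasibility (all lambda_i >= 0): OK
Complementary slackness (lambda_i * g_i(x) = 0 for all i): OK

Verdict: the first failing condition is primal_feasibility -> primal.

primal


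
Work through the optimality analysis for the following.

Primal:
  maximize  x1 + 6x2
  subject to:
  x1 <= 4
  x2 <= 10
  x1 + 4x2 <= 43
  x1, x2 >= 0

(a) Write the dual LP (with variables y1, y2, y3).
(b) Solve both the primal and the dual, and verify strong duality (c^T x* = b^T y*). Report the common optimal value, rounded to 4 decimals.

The standard primal-dual pair for 'max c^T x s.t. A x <= b, x >= 0' is:
  Dual:  min b^T y  s.t.  A^T y >= c,  y >= 0.

So the dual LP is:
  minimize  4y1 + 10y2 + 43y3
  subject to:
    y1 + y3 >= 1
    y2 + 4y3 >= 6
    y1, y2, y3 >= 0

Solving the primal: x* = (3, 10).
  primal value c^T x* = 63.
Solving the dual: y* = (0, 2, 1).
  dual value b^T y* = 63.
Strong duality: c^T x* = b^T y*. Confirmed.

63


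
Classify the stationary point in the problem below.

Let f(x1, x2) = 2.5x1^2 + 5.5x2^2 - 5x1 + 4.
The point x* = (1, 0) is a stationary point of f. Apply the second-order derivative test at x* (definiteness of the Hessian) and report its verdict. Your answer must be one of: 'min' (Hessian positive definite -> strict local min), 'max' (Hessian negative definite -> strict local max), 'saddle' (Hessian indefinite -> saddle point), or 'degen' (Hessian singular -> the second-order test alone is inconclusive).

Compute the Hessian H = grad^2 f:
  H = [[5, 0], [0, 11]]
Verify stationarity: grad f(x*) = H x* + g = (0, 0).
Eigenvalues of H: 5, 11.
Both eigenvalues > 0, so H is positive definite -> x* is a strict local min.

min


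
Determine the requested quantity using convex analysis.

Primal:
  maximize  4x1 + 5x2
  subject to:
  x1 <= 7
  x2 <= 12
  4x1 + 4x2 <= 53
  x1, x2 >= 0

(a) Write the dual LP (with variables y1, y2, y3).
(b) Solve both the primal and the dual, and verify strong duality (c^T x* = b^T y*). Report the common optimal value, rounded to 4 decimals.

The standard primal-dual pair for 'max c^T x s.t. A x <= b, x >= 0' is:
  Dual:  min b^T y  s.t.  A^T y >= c,  y >= 0.

So the dual LP is:
  minimize  7y1 + 12y2 + 53y3
  subject to:
    y1 + 4y3 >= 4
    y2 + 4y3 >= 5
    y1, y2, y3 >= 0

Solving the primal: x* = (1.25, 12).
  primal value c^T x* = 65.
Solving the dual: y* = (0, 1, 1).
  dual value b^T y* = 65.
Strong duality: c^T x* = b^T y*. Confirmed.

65


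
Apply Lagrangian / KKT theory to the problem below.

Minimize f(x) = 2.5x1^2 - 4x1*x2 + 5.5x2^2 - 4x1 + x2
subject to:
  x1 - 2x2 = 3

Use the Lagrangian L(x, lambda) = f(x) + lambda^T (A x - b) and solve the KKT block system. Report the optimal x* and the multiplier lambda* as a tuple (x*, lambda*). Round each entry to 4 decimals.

Form the Lagrangian:
  L(x, lambda) = (1/2) x^T Q x + c^T x + lambda^T (A x - b)
Stationarity (grad_x L = 0): Q x + c + A^T lambda = 0.
Primal feasibility: A x = b.

This gives the KKT block system:
  [ Q   A^T ] [ x     ]   [-c ]
  [ A    0  ] [ lambda ] = [ b ]

Solving the linear system:
  x*      = (1.5333, -0.7333)
  lambda* = (-6.6)
  f(x*)   = 6.4667

x* = (1.5333, -0.7333), lambda* = (-6.6)


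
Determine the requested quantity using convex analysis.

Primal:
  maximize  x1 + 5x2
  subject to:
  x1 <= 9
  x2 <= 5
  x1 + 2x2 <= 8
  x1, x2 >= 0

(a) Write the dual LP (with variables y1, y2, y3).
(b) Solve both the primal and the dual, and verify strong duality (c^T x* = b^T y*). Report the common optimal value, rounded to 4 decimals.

The standard primal-dual pair for 'max c^T x s.t. A x <= b, x >= 0' is:
  Dual:  min b^T y  s.t.  A^T y >= c,  y >= 0.

So the dual LP is:
  minimize  9y1 + 5y2 + 8y3
  subject to:
    y1 + y3 >= 1
    y2 + 2y3 >= 5
    y1, y2, y3 >= 0

Solving the primal: x* = (0, 4).
  primal value c^T x* = 20.
Solving the dual: y* = (0, 0, 2.5).
  dual value b^T y* = 20.
Strong duality: c^T x* = b^T y*. Confirmed.

20


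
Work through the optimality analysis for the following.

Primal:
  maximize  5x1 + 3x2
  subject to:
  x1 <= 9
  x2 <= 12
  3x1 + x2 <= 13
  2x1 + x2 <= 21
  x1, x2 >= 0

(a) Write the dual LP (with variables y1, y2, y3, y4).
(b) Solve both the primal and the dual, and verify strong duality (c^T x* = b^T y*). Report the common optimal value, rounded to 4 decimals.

The standard primal-dual pair for 'max c^T x s.t. A x <= b, x >= 0' is:
  Dual:  min b^T y  s.t.  A^T y >= c,  y >= 0.

So the dual LP is:
  minimize  9y1 + 12y2 + 13y3 + 21y4
  subject to:
    y1 + 3y3 + 2y4 >= 5
    y2 + y3 + y4 >= 3
    y1, y2, y3, y4 >= 0

Solving the primal: x* = (0.3333, 12).
  primal value c^T x* = 37.6667.
Solving the dual: y* = (0, 1.3333, 1.6667, 0).
  dual value b^T y* = 37.6667.
Strong duality: c^T x* = b^T y*. Confirmed.

37.6667


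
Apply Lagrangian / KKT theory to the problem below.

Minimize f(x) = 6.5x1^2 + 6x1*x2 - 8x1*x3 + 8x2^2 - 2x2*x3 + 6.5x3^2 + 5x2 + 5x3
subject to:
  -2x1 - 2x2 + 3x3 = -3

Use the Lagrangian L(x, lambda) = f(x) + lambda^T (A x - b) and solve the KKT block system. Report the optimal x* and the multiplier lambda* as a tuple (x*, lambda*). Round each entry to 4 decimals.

Form the Lagrangian:
  L(x, lambda) = (1/2) x^T Q x + c^T x + lambda^T (A x - b)
Stationarity (grad_x L = 0): Q x + c + A^T lambda = 0.
Primal feasibility: A x = b.

This gives the KKT block system:
  [ Q   A^T ] [ x     ]   [-c ]
  [ A    0  ] [ lambda ] = [ b ]

Solving the linear system:
  x*      = (-0.3293, 0.0009, -1.219)
  lambda* = (2.7379)
  f(x*)   = 1.0616

x* = (-0.3293, 0.0009, -1.219), lambda* = (2.7379)


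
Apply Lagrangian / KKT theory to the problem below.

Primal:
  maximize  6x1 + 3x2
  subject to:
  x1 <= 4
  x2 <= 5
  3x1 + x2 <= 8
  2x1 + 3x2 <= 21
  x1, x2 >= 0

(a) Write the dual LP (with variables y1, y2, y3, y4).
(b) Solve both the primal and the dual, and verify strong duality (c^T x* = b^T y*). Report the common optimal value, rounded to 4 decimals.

The standard primal-dual pair for 'max c^T x s.t. A x <= b, x >= 0' is:
  Dual:  min b^T y  s.t.  A^T y >= c,  y >= 0.

So the dual LP is:
  minimize  4y1 + 5y2 + 8y3 + 21y4
  subject to:
    y1 + 3y3 + 2y4 >= 6
    y2 + y3 + 3y4 >= 3
    y1, y2, y3, y4 >= 0

Solving the primal: x* = (1, 5).
  primal value c^T x* = 21.
Solving the dual: y* = (0, 1, 2, 0).
  dual value b^T y* = 21.
Strong duality: c^T x* = b^T y*. Confirmed.

21


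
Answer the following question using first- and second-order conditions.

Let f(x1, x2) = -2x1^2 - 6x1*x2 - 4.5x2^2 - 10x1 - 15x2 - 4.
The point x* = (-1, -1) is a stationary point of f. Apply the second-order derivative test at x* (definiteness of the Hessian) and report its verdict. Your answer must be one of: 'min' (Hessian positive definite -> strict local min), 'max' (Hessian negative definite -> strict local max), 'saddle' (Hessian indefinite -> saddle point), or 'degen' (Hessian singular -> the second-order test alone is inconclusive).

Compute the Hessian H = grad^2 f:
  H = [[-4, -6], [-6, -9]]
Verify stationarity: grad f(x*) = H x* + g = (0, 0).
Eigenvalues of H: -13, 0.
H has a zero eigenvalue (singular; negative semidefinite but not definite), so H is neither positive definite, negative definite, nor indefinite. The second-order test alone is inconclusive -> degen.
(Indeed, f is constant along the null direction of H through x*, so x* is not a strict local extremum.)

degen


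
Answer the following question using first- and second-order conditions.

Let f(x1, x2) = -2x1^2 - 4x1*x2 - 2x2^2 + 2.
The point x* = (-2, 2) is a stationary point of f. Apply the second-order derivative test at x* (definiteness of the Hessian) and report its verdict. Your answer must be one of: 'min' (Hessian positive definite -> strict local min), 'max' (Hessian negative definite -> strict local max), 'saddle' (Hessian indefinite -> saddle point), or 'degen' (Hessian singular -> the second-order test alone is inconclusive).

Compute the Hessian H = grad^2 f:
  H = [[-4, -4], [-4, -4]]
Verify stationarity: grad f(x*) = H x* + g = (0, 0).
Eigenvalues of H: -8, 0.
H has a zero eigenvalue (singular; negative semidefinite but not definite), so H is neither positive definite, negative definite, nor indefinite. The second-order test alone is inconclusive -> degen.
(Indeed, f is constant along the null direction of H through x*, so x* is not a strict local extremum.)

degen


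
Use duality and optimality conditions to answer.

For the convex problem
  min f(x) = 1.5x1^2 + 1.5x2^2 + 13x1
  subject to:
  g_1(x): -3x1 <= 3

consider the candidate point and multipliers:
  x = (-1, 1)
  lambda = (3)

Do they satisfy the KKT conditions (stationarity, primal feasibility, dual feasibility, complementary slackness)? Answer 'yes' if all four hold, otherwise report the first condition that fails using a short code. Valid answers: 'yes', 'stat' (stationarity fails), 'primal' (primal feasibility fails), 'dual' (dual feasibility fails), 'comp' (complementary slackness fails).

Gradient of f: grad f(x) = Q x + c = (10, 3)
Constraint values g_i(x) = a_i^T x - b_i:
  g_1((-1, 1)) = 0
Stationarity residual: grad f(x) + sum_i lambda_i a_i = (1, 3)
  -> stationarity FAILS
Primal feasibility (all g_i <= 0): OK
Dual feasibility (all lambda_i >= 0): OK
Complementary slackness (lambda_i * g_i(x) = 0 for all i): OK

Verdict: the first failing condition is stationarity -> stat.

stat


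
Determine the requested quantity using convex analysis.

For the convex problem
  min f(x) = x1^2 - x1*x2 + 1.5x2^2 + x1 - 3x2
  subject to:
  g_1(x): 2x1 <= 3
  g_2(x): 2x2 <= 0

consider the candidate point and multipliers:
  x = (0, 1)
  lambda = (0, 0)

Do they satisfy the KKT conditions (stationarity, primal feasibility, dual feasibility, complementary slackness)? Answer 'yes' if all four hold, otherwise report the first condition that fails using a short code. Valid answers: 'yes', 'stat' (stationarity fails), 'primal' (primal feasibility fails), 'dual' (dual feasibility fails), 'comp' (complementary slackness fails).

Gradient of f: grad f(x) = Q x + c = (0, 0)
Constraint values g_i(x) = a_i^T x - b_i:
  g_1((0, 1)) = -3
  g_2((0, 1)) = 2
Stationarity residual: grad f(x) + sum_i lambda_i a_i = (0, 0)
  -> stationarity OK
Primal feasibility (all g_i <= 0): FAILS
Dual feasibility (all lambda_i >= 0): OK
Complementary slackness (lambda_i * g_i(x) = 0 for all i): OK

Verdict: the first failing condition is primal_feasibility -> primal.

primal


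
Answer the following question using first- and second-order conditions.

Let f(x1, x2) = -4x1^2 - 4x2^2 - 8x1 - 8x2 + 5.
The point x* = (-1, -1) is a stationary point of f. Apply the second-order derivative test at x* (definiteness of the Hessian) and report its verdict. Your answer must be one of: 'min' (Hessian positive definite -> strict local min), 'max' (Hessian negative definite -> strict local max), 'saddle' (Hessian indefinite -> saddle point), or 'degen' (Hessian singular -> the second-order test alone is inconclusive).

Compute the Hessian H = grad^2 f:
  H = [[-8, 0], [0, -8]]
Verify stationarity: grad f(x*) = H x* + g = (0, 0).
Eigenvalues of H: -8, -8.
Both eigenvalues < 0, so H is negative definite -> x* is a strict local max.

max


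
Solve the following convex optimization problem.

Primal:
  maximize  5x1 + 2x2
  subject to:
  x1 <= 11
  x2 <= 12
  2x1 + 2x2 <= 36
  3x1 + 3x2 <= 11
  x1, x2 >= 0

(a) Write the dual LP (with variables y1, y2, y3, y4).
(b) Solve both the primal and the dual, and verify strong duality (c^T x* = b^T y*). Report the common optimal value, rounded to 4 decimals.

The standard primal-dual pair for 'max c^T x s.t. A x <= b, x >= 0' is:
  Dual:  min b^T y  s.t.  A^T y >= c,  y >= 0.

So the dual LP is:
  minimize  11y1 + 12y2 + 36y3 + 11y4
  subject to:
    y1 + 2y3 + 3y4 >= 5
    y2 + 2y3 + 3y4 >= 2
    y1, y2, y3, y4 >= 0

Solving the primal: x* = (3.6667, 0).
  primal value c^T x* = 18.3333.
Solving the dual: y* = (0, 0, 0, 1.6667).
  dual value b^T y* = 18.3333.
Strong duality: c^T x* = b^T y*. Confirmed.

18.3333


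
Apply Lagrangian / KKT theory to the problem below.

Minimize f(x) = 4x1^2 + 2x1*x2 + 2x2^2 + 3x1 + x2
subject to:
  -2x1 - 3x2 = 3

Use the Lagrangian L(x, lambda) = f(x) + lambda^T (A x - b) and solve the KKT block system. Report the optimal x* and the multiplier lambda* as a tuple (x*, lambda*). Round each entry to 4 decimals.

Form the Lagrangian:
  L(x, lambda) = (1/2) x^T Q x + c^T x + lambda^T (A x - b)
Stationarity (grad_x L = 0): Q x + c + A^T lambda = 0.
Primal feasibility: A x = b.

This gives the KKT block system:
  [ Q   A^T ] [ x     ]   [-c ]
  [ A    0  ] [ lambda ] = [ b ]

Solving the linear system:
  x*      = (-0.4219, -0.7188)
  lambda* = (-0.9063)
  f(x*)   = 0.3672

x* = (-0.4219, -0.7188), lambda* = (-0.9063)


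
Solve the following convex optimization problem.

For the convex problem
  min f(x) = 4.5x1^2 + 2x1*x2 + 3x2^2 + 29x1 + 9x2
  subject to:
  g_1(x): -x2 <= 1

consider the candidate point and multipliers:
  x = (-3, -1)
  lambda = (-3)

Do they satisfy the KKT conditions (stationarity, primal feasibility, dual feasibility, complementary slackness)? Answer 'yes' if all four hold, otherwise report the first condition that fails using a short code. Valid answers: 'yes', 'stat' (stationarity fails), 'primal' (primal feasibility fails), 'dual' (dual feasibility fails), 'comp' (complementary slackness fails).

Gradient of f: grad f(x) = Q x + c = (0, -3)
Constraint values g_i(x) = a_i^T x - b_i:
  g_1((-3, -1)) = 0
Stationarity residual: grad f(x) + sum_i lambda_i a_i = (0, 0)
  -> stationarity OK
Primal feasibility (all g_i <= 0): OK
Dual feasibility (all lambda_i >= 0): FAILS
Complementary slackness (lambda_i * g_i(x) = 0 for all i): OK

Verdict: the first failing condition is dual_feasibility -> dual.

dual


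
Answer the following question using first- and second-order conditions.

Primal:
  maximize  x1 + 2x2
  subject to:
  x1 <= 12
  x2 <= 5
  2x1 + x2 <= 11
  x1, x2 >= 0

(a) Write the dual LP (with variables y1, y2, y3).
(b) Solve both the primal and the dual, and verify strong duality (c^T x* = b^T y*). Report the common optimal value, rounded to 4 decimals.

The standard primal-dual pair for 'max c^T x s.t. A x <= b, x >= 0' is:
  Dual:  min b^T y  s.t.  A^T y >= c,  y >= 0.

So the dual LP is:
  minimize  12y1 + 5y2 + 11y3
  subject to:
    y1 + 2y3 >= 1
    y2 + y3 >= 2
    y1, y2, y3 >= 0

Solving the primal: x* = (3, 5).
  primal value c^T x* = 13.
Solving the dual: y* = (0, 1.5, 0.5).
  dual value b^T y* = 13.
Strong duality: c^T x* = b^T y*. Confirmed.

13


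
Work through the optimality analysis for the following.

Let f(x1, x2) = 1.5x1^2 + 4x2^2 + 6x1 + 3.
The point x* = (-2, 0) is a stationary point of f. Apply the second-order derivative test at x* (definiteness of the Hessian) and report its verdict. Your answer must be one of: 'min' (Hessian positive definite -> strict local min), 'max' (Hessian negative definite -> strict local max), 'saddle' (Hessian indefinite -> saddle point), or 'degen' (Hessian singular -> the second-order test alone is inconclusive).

Compute the Hessian H = grad^2 f:
  H = [[3, 0], [0, 8]]
Verify stationarity: grad f(x*) = H x* + g = (0, 0).
Eigenvalues of H: 3, 8.
Both eigenvalues > 0, so H is positive definite -> x* is a strict local min.

min


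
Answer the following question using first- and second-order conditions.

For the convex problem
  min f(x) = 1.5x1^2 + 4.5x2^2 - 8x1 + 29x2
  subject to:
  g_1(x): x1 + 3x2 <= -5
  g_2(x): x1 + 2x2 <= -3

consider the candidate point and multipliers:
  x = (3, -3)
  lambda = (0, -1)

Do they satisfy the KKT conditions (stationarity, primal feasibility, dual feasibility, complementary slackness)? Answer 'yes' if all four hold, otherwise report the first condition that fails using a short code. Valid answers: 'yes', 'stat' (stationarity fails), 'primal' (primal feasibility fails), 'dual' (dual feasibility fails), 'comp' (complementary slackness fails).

Gradient of f: grad f(x) = Q x + c = (1, 2)
Constraint values g_i(x) = a_i^T x - b_i:
  g_1((3, -3)) = -1
  g_2((3, -3)) = 0
Stationarity residual: grad f(x) + sum_i lambda_i a_i = (0, 0)
  -> stationarity OK
Primal feasibility (all g_i <= 0): OK
Dual feasibility (all lambda_i >= 0): FAILS
Complementary slackness (lambda_i * g_i(x) = 0 for all i): OK

Verdict: the first failing condition is dual_feasibility -> dual.

dual


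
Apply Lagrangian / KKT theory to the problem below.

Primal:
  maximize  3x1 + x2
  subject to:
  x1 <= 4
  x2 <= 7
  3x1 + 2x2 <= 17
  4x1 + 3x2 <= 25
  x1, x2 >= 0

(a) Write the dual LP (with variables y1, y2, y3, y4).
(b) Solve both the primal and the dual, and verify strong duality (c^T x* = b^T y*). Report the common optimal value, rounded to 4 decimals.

The standard primal-dual pair for 'max c^T x s.t. A x <= b, x >= 0' is:
  Dual:  min b^T y  s.t.  A^T y >= c,  y >= 0.

So the dual LP is:
  minimize  4y1 + 7y2 + 17y3 + 25y4
  subject to:
    y1 + 3y3 + 4y4 >= 3
    y2 + 2y3 + 3y4 >= 1
    y1, y2, y3, y4 >= 0

Solving the primal: x* = (4, 2.5).
  primal value c^T x* = 14.5.
Solving the dual: y* = (1.5, 0, 0.5, 0).
  dual value b^T y* = 14.5.
Strong duality: c^T x* = b^T y*. Confirmed.

14.5


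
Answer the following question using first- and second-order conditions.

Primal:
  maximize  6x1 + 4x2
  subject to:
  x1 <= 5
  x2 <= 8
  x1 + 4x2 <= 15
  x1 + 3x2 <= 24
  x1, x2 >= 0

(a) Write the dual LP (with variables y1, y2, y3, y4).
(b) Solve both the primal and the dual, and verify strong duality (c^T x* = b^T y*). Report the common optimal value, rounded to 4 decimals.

The standard primal-dual pair for 'max c^T x s.t. A x <= b, x >= 0' is:
  Dual:  min b^T y  s.t.  A^T y >= c,  y >= 0.

So the dual LP is:
  minimize  5y1 + 8y2 + 15y3 + 24y4
  subject to:
    y1 + y3 + y4 >= 6
    y2 + 4y3 + 3y4 >= 4
    y1, y2, y3, y4 >= 0

Solving the primal: x* = (5, 2.5).
  primal value c^T x* = 40.
Solving the dual: y* = (5, 0, 1, 0).
  dual value b^T y* = 40.
Strong duality: c^T x* = b^T y*. Confirmed.

40


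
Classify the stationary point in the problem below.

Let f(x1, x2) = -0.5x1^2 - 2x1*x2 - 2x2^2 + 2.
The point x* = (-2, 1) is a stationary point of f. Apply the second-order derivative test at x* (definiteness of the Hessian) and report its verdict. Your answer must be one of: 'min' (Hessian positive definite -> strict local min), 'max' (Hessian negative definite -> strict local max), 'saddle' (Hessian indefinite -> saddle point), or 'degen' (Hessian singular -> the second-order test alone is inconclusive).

Compute the Hessian H = grad^2 f:
  H = [[-1, -2], [-2, -4]]
Verify stationarity: grad f(x*) = H x* + g = (0, 0).
Eigenvalues of H: -5, 0.
H has a zero eigenvalue (singular; negative semidefinite but not definite), so H is neither positive definite, negative definite, nor indefinite. The second-order test alone is inconclusive -> degen.
(Indeed, f is constant along the null direction of H through x*, so x* is not a strict local extremum.)

degen


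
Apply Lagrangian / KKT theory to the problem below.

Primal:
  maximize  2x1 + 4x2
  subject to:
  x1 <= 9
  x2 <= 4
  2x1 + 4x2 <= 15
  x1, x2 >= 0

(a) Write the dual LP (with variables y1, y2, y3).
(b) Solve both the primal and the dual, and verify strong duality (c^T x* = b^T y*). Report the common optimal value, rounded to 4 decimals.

The standard primal-dual pair for 'max c^T x s.t. A x <= b, x >= 0' is:
  Dual:  min b^T y  s.t.  A^T y >= c,  y >= 0.

So the dual LP is:
  minimize  9y1 + 4y2 + 15y3
  subject to:
    y1 + 2y3 >= 2
    y2 + 4y3 >= 4
    y1, y2, y3 >= 0

Solving the primal: x* = (7.5, 0).
  primal value c^T x* = 15.
Solving the dual: y* = (0, 0, 1).
  dual value b^T y* = 15.
Strong duality: c^T x* = b^T y*. Confirmed.

15


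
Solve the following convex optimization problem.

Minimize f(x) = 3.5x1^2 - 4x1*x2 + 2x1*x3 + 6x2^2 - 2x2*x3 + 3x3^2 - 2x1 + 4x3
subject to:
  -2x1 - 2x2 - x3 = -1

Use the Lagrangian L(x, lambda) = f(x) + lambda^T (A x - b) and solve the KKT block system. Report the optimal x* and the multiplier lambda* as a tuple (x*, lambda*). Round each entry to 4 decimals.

Form the Lagrangian:
  L(x, lambda) = (1/2) x^T Q x + c^T x + lambda^T (A x - b)
Stationarity (grad_x L = 0): Q x + c + A^T lambda = 0.
Primal feasibility: A x = b.

This gives the KKT block system:
  [ Q   A^T ] [ x     ]   [-c ]
  [ A    0  ] [ lambda ] = [ b ]

Solving the linear system:
  x*      = (0.719, 0.1732, -0.7843)
  lambda* = (0.3856)
  f(x*)   = -2.0948

x* = (0.719, 0.1732, -0.7843), lambda* = (0.3856)


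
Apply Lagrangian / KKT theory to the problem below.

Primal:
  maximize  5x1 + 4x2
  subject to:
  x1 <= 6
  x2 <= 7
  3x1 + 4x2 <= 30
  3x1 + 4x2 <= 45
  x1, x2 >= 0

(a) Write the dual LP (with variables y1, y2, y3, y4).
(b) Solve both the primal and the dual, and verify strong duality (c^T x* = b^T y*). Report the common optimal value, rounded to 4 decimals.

The standard primal-dual pair for 'max c^T x s.t. A x <= b, x >= 0' is:
  Dual:  min b^T y  s.t.  A^T y >= c,  y >= 0.

So the dual LP is:
  minimize  6y1 + 7y2 + 30y3 + 45y4
  subject to:
    y1 + 3y3 + 3y4 >= 5
    y2 + 4y3 + 4y4 >= 4
    y1, y2, y3, y4 >= 0

Solving the primal: x* = (6, 3).
  primal value c^T x* = 42.
Solving the dual: y* = (2, 0, 1, 0).
  dual value b^T y* = 42.
Strong duality: c^T x* = b^T y*. Confirmed.

42


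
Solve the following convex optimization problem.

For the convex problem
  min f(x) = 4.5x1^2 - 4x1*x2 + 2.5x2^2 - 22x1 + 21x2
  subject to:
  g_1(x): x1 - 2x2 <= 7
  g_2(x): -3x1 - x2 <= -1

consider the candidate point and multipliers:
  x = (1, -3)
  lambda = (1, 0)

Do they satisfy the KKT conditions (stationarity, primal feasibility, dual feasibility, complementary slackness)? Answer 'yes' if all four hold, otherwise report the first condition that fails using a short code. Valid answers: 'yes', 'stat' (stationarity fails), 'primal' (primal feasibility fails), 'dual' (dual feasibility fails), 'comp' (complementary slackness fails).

Gradient of f: grad f(x) = Q x + c = (-1, 2)
Constraint values g_i(x) = a_i^T x - b_i:
  g_1((1, -3)) = 0
  g_2((1, -3)) = 1
Stationarity residual: grad f(x) + sum_i lambda_i a_i = (0, 0)
  -> stationarity OK
Primal feasibility (all g_i <= 0): FAILS
Dual feasibility (all lambda_i >= 0): OK
Complementary slackness (lambda_i * g_i(x) = 0 for all i): OK

Verdict: the first failing condition is primal_feasibility -> primal.

primal


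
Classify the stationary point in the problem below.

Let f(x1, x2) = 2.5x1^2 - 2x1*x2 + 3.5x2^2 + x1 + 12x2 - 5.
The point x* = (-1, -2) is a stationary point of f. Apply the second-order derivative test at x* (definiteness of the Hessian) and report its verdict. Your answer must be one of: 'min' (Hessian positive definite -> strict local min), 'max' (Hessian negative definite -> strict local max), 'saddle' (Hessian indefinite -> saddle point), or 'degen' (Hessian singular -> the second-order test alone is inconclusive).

Compute the Hessian H = grad^2 f:
  H = [[5, -2], [-2, 7]]
Verify stationarity: grad f(x*) = H x* + g = (0, 0).
Eigenvalues of H: 3.7639, 8.2361.
Both eigenvalues > 0, so H is positive definite -> x* is a strict local min.

min


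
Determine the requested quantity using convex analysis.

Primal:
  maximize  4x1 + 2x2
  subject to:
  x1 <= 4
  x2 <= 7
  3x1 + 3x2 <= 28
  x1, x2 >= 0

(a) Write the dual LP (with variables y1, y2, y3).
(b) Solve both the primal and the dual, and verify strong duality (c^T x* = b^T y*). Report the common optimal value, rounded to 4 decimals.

The standard primal-dual pair for 'max c^T x s.t. A x <= b, x >= 0' is:
  Dual:  min b^T y  s.t.  A^T y >= c,  y >= 0.

So the dual LP is:
  minimize  4y1 + 7y2 + 28y3
  subject to:
    y1 + 3y3 >= 4
    y2 + 3y3 >= 2
    y1, y2, y3 >= 0

Solving the primal: x* = (4, 5.3333).
  primal value c^T x* = 26.6667.
Solving the dual: y* = (2, 0, 0.6667).
  dual value b^T y* = 26.6667.
Strong duality: c^T x* = b^T y*. Confirmed.

26.6667


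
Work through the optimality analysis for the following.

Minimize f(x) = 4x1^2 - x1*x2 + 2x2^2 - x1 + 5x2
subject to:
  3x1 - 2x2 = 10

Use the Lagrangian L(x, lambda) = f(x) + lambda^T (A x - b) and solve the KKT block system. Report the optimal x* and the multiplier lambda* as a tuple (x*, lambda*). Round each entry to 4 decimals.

Form the Lagrangian:
  L(x, lambda) = (1/2) x^T Q x + c^T x + lambda^T (A x - b)
Stationarity (grad_x L = 0): Q x + c + A^T lambda = 0.
Primal feasibility: A x = b.

This gives the KKT block system:
  [ Q   A^T ] [ x     ]   [-c ]
  [ A    0  ] [ lambda ] = [ b ]

Solving the linear system:
  x*      = (1.3214, -3.0179)
  lambda* = (-4.1964)
  f(x*)   = 12.7768

x* = (1.3214, -3.0179), lambda* = (-4.1964)


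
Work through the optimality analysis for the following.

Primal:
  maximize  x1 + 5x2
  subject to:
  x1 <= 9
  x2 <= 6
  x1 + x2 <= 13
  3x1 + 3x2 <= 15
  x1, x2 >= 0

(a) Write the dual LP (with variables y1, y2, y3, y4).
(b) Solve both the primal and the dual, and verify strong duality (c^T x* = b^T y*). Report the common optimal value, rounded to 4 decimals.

The standard primal-dual pair for 'max c^T x s.t. A x <= b, x >= 0' is:
  Dual:  min b^T y  s.t.  A^T y >= c,  y >= 0.

So the dual LP is:
  minimize  9y1 + 6y2 + 13y3 + 15y4
  subject to:
    y1 + y3 + 3y4 >= 1
    y2 + y3 + 3y4 >= 5
    y1, y2, y3, y4 >= 0

Solving the primal: x* = (0, 5).
  primal value c^T x* = 25.
Solving the dual: y* = (0, 0, 0, 1.6667).
  dual value b^T y* = 25.
Strong duality: c^T x* = b^T y*. Confirmed.

25


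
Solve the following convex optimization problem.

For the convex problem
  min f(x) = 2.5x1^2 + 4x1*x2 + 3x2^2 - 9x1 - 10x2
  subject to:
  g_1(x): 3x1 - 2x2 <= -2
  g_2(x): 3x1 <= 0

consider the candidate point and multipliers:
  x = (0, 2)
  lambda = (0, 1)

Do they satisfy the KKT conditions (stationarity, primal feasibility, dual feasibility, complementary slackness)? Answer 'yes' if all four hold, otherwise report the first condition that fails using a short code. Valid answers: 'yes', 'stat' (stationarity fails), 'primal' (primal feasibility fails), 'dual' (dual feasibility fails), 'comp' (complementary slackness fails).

Gradient of f: grad f(x) = Q x + c = (-1, 2)
Constraint values g_i(x) = a_i^T x - b_i:
  g_1((0, 2)) = -2
  g_2((0, 2)) = 0
Stationarity residual: grad f(x) + sum_i lambda_i a_i = (2, 2)
  -> stationarity FAILS
Primal feasibility (all g_i <= 0): OK
Dual feasibility (all lambda_i >= 0): OK
Complementary slackness (lambda_i * g_i(x) = 0 for all i): OK

Verdict: the first failing condition is stationarity -> stat.

stat


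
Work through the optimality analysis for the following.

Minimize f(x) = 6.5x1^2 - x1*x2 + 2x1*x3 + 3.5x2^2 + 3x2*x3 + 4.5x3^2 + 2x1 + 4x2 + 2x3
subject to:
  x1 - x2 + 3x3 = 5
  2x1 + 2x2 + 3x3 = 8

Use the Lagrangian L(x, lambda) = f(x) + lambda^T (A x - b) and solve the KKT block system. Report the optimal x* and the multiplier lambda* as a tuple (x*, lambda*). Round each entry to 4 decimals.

Form the Lagrangian:
  L(x, lambda) = (1/2) x^T Q x + c^T x + lambda^T (A x - b)
Stationarity (grad_x L = 0): Q x + c + A^T lambda = 0.
Primal feasibility: A x = b.

This gives the KKT block system:
  [ Q   A^T ] [ x     ]   [-c ]
  [ A    0  ] [ lambda ] = [ b ]

Solving the linear system:
  x*      = (0.7101, 0.7633, 1.6844)
  lambda* = (-0.0757, -6.8808)
  f(x*)   = 31.6337

x* = (0.7101, 0.7633, 1.6844), lambda* = (-0.0757, -6.8808)


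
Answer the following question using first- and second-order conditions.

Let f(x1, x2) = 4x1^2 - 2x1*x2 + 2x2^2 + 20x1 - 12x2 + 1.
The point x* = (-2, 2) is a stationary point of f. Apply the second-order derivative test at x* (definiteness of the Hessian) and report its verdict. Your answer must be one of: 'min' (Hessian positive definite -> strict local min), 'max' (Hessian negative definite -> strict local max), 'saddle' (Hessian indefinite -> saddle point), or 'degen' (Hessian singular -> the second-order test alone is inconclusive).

Compute the Hessian H = grad^2 f:
  H = [[8, -2], [-2, 4]]
Verify stationarity: grad f(x*) = H x* + g = (0, 0).
Eigenvalues of H: 3.1716, 8.8284.
Both eigenvalues > 0, so H is positive definite -> x* is a strict local min.

min


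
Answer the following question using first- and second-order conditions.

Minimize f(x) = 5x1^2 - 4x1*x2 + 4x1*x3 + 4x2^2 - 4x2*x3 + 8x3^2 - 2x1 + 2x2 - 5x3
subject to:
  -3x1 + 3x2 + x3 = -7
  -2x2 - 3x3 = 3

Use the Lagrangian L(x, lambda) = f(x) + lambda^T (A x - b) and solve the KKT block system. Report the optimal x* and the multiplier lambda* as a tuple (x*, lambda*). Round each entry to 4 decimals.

Form the Lagrangian:
  L(x, lambda) = (1/2) x^T Q x + c^T x + lambda^T (A x - b)
Stationarity (grad_x L = 0): Q x + c + A^T lambda = 0.
Primal feasibility: A x = b.

This gives the KKT block system:
  [ Q   A^T ] [ x     ]   [-c ]
  [ A    0  ] [ lambda ] = [ b ]

Solving the linear system:
  x*      = (1.1531, -1.0888, -0.2741)
  lambda* = (4.2634, 1.2818)
  f(x*)   = 11.4426

x* = (1.1531, -1.0888, -0.2741), lambda* = (4.2634, 1.2818)


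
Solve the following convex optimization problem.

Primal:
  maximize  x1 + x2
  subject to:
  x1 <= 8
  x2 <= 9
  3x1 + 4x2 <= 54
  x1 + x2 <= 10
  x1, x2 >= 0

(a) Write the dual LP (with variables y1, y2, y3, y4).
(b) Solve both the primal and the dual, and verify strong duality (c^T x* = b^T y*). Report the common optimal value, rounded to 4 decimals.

The standard primal-dual pair for 'max c^T x s.t. A x <= b, x >= 0' is:
  Dual:  min b^T y  s.t.  A^T y >= c,  y >= 0.

So the dual LP is:
  minimize  8y1 + 9y2 + 54y3 + 10y4
  subject to:
    y1 + 3y3 + y4 >= 1
    y2 + 4y3 + y4 >= 1
    y1, y2, y3, y4 >= 0

Solving the primal: x* = (8, 2).
  primal value c^T x* = 10.
Solving the dual: y* = (0, 0, 0, 1).
  dual value b^T y* = 10.
Strong duality: c^T x* = b^T y*. Confirmed.

10


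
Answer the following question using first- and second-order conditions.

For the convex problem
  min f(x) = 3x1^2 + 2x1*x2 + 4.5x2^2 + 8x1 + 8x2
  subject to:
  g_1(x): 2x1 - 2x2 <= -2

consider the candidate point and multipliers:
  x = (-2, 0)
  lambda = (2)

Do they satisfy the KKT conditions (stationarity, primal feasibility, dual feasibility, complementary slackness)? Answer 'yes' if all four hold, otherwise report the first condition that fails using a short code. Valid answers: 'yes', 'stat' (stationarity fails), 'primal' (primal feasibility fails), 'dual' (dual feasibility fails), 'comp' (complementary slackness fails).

Gradient of f: grad f(x) = Q x + c = (-4, 4)
Constraint values g_i(x) = a_i^T x - b_i:
  g_1((-2, 0)) = -2
Stationarity residual: grad f(x) + sum_i lambda_i a_i = (0, 0)
  -> stationarity OK
Primal feasibility (all g_i <= 0): OK
Dual feasibility (all lambda_i >= 0): OK
Complementary slackness (lambda_i * g_i(x) = 0 for all i): FAILS

Verdict: the first failing condition is complementary_slackness -> comp.

comp


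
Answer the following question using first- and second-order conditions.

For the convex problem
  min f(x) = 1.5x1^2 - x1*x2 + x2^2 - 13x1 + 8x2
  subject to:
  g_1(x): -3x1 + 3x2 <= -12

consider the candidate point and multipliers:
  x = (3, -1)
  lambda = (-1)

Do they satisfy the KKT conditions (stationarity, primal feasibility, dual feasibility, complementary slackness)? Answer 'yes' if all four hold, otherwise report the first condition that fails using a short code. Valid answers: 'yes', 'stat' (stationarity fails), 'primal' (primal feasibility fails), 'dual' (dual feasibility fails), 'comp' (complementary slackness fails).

Gradient of f: grad f(x) = Q x + c = (-3, 3)
Constraint values g_i(x) = a_i^T x - b_i:
  g_1((3, -1)) = 0
Stationarity residual: grad f(x) + sum_i lambda_i a_i = (0, 0)
  -> stationarity OK
Primal feasibility (all g_i <= 0): OK
Dual feasibility (all lambda_i >= 0): FAILS
Complementary slackness (lambda_i * g_i(x) = 0 for all i): OK

Verdict: the first failing condition is dual_feasibility -> dual.

dual


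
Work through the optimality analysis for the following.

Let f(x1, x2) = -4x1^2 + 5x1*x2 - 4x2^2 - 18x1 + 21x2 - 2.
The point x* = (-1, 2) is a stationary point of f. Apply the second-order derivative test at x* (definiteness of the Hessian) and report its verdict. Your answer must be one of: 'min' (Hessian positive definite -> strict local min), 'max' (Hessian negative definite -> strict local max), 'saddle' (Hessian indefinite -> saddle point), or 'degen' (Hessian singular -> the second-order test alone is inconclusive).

Compute the Hessian H = grad^2 f:
  H = [[-8, 5], [5, -8]]
Verify stationarity: grad f(x*) = H x* + g = (0, 0).
Eigenvalues of H: -13, -3.
Both eigenvalues < 0, so H is negative definite -> x* is a strict local max.

max


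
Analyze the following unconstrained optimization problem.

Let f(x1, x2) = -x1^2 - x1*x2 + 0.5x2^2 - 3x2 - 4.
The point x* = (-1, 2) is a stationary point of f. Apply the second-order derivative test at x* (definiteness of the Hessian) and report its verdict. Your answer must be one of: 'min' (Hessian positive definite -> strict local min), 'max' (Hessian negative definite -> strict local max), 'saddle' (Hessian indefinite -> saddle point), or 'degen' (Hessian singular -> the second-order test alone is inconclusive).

Compute the Hessian H = grad^2 f:
  H = [[-2, -1], [-1, 1]]
Verify stationarity: grad f(x*) = H x* + g = (0, 0).
Eigenvalues of H: -2.3028, 1.3028.
Eigenvalues have mixed signs, so H is indefinite -> x* is a saddle point.

saddle


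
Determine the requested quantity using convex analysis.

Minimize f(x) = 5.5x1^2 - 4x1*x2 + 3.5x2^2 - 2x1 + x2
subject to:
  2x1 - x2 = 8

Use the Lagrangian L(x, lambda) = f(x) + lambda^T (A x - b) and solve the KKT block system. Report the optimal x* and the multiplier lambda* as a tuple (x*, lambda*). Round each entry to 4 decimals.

Form the Lagrangian:
  L(x, lambda) = (1/2) x^T Q x + c^T x + lambda^T (A x - b)
Stationarity (grad_x L = 0): Q x + c + A^T lambda = 0.
Primal feasibility: A x = b.

This gives the KKT block system:
  [ Q   A^T ] [ x     ]   [-c ]
  [ A    0  ] [ lambda ] = [ b ]

Solving the linear system:
  x*      = (3.4783, -1.0435)
  lambda* = (-20.2174)
  f(x*)   = 76.8696

x* = (3.4783, -1.0435), lambda* = (-20.2174)


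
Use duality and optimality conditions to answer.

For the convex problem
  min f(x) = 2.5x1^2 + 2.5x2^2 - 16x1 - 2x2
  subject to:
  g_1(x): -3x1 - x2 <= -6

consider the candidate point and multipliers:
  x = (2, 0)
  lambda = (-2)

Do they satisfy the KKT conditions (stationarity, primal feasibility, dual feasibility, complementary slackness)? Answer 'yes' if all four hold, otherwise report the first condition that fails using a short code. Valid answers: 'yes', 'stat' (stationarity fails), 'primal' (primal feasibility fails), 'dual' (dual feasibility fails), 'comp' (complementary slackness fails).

Gradient of f: grad f(x) = Q x + c = (-6, -2)
Constraint values g_i(x) = a_i^T x - b_i:
  g_1((2, 0)) = 0
Stationarity residual: grad f(x) + sum_i lambda_i a_i = (0, 0)
  -> stationarity OK
Primal feasibility (all g_i <= 0): OK
Dual feasibility (all lambda_i >= 0): FAILS
Complementary slackness (lambda_i * g_i(x) = 0 for all i): OK

Verdict: the first failing condition is dual_feasibility -> dual.

dual


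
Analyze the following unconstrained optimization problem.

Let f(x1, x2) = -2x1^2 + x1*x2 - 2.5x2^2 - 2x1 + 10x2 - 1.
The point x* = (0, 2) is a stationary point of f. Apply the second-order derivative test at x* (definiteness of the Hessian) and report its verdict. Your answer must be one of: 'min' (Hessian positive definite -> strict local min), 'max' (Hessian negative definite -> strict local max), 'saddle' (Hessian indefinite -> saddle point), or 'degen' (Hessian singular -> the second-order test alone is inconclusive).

Compute the Hessian H = grad^2 f:
  H = [[-4, 1], [1, -5]]
Verify stationarity: grad f(x*) = H x* + g = (0, 0).
Eigenvalues of H: -5.618, -3.382.
Both eigenvalues < 0, so H is negative definite -> x* is a strict local max.

max


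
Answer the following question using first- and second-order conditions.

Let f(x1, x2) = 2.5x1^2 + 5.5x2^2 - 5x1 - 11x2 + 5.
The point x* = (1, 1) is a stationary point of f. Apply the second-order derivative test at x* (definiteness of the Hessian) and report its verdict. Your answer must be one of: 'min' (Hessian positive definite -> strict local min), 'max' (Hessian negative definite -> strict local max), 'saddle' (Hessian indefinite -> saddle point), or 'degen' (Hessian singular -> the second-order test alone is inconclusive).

Compute the Hessian H = grad^2 f:
  H = [[5, 0], [0, 11]]
Verify stationarity: grad f(x*) = H x* + g = (0, 0).
Eigenvalues of H: 5, 11.
Both eigenvalues > 0, so H is positive definite -> x* is a strict local min.

min
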